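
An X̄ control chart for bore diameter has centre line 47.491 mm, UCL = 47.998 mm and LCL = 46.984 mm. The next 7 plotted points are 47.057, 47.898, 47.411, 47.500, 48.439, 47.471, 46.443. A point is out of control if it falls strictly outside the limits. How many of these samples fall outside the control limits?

2

Compare each point to [46.984, 47.998]: sample 5 = 48.439 > UCL; sample 7 = 46.443 < LCL.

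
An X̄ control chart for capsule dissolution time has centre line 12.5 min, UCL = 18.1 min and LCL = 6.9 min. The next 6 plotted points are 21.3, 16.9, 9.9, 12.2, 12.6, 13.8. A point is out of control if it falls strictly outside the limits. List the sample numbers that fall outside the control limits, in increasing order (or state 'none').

Compare each point to [6.9, 18.1]: sample 1 = 21.3 > UCL.

1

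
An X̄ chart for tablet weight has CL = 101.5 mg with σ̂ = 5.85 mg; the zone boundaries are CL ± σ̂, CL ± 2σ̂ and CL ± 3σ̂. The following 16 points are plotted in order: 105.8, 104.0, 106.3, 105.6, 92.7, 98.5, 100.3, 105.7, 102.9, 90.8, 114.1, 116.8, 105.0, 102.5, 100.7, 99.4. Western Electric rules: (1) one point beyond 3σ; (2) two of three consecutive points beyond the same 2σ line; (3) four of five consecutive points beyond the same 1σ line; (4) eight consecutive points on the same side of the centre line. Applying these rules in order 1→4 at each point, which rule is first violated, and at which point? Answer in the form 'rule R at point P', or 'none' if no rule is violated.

rule 2 at point 12

Zone of each point (C = within 1σ̂, B = 1σ̂–2σ̂, A = 2σ̂–3σ̂, * = beyond 3σ̂; sign = side of CL): 1:+C, 2:+C, 3:+C, 4:+C, 5:-B, 6:-C, 7:-C, 8:+C, 9:+C, 10:-B, 11:+A, 12:+A, 13:+C, 14:+C, 15:-C, 16:-C
Rule 2 (two of three consecutive points beyond the same 2σ limit) is satisfied at point 12.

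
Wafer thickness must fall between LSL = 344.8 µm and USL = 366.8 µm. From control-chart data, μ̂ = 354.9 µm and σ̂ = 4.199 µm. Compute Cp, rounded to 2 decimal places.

Cp = (USL − LSL) / (6σ̂) = (366.8 − 344.8) / (6 × 4.199) = 22.0000 / 25.1940 = 0.8732

0.87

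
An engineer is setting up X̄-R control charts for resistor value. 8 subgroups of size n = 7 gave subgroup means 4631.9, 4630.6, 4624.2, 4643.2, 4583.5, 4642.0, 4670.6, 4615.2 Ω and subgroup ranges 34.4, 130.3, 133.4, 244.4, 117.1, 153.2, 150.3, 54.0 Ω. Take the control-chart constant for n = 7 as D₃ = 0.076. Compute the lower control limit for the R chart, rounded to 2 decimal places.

9.66

R̄ = (34.4 + 130.3 + 133.4 + 244.4 + 117.1 + 153.2 + 150.3 + 54.0) / 8 = 1017.1000 / 8 = 127.1375
LCL_R = D₃·R̄ = 0.076 × 127.1375 = 9.6624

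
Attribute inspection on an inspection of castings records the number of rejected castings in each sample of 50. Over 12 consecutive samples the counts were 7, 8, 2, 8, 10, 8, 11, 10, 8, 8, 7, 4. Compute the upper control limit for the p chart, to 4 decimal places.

0.3038

p̄ = Σdᵢ / (k·n) = 91 / (12 × 50) = 0.15167
UCL = p̄ + 3·√(p̄(1−p̄)/n) = 0.15167 + 3 × √(0.15167×0.84833/50) = 0.15167 + 3 × 0.05073 = 0.30385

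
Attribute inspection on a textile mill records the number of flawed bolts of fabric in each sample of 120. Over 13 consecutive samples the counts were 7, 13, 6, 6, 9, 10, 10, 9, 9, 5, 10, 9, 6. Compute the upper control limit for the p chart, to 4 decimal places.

0.1397

p̄ = Σdᵢ / (k·n) = 109 / (13 × 120) = 0.06987
UCL = p̄ + 3·√(p̄(1−p̄)/n) = 0.06987 + 3 × √(0.06987×0.93013/120) = 0.06987 + 3 × 0.02327 = 0.13969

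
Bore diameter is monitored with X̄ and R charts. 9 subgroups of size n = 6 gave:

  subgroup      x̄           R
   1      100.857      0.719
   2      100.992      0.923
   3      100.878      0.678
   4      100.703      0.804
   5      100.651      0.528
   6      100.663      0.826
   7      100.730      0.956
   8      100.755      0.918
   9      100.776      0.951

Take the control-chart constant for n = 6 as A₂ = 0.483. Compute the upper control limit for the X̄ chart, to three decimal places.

101.170

X̄̄ = (100.857 + 100.992 + 100.878 + 100.703 + 100.651 + 100.663 + 100.730 + 100.755 + 100.776) / 9 = 907.0050 / 9 = 100.7783
R̄ = (0.719 + 0.923 + 0.678 + 0.804 + 0.528 + 0.826 + 0.956 + 0.918 + 0.951) / 9 = 7.3030 / 9 = 0.8114
UCL = X̄̄ + A₂·R̄ = 100.7783 + 0.483 × 0.8114 = 101.1703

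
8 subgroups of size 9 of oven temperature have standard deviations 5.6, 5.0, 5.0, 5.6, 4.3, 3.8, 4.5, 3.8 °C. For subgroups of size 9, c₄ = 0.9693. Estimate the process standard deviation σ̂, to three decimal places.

4.849

s̄ = (5.6 + 5.0 + 5.0 + 5.6 + 4.3 + 3.8 + 4.5 + 3.8) / 8 = 4.7000
σ̂ = s̄ / c₄ = 4.7000 / 0.9693 = 4.8489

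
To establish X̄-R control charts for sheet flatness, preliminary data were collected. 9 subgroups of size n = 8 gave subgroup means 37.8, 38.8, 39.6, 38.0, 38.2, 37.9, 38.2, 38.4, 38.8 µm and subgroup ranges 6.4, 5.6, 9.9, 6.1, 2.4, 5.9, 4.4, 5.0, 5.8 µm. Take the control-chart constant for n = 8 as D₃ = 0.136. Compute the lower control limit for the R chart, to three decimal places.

R̄ = (6.4 + 5.6 + 9.9 + 6.1 + 2.4 + 5.9 + 4.4 + 5.0 + 5.8) / 9 = 51.5000 / 9 = 5.7222
LCL_R = D₃·R̄ = 0.136 × 5.7222 = 0.7782

0.778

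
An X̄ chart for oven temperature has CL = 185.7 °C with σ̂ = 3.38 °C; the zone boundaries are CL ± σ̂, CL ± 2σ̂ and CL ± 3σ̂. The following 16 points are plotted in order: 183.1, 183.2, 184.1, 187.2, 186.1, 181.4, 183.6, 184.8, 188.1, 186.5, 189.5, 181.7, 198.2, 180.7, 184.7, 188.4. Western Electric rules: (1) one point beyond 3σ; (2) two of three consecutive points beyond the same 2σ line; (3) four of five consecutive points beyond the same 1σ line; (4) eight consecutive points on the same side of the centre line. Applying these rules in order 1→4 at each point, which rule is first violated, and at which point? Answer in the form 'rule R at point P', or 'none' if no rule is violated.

rule 1 at point 13

Zone of each point (C = within 1σ̂, B = 1σ̂–2σ̂, A = 2σ̂–3σ̂, * = beyond 3σ̂; sign = side of CL): 1:-C, 2:-C, 3:-C, 4:+C, 5:+C, 6:-B, 7:-C, 8:-C, 9:+C, 10:+C, 11:+B, 12:-B, 13:+*, 14:-B, 15:-C, 16:+C
Rule 1 (one point beyond the 3σ limits) is satisfied at point 13.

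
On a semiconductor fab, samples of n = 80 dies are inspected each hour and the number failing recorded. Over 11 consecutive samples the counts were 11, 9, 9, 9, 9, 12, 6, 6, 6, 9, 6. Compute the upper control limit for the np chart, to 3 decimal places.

p̄ = Σdᵢ / (k·n) = 92 / (11 × 80) = 0.10455
UCL = np̄ + 3·√(np̄(1−p̄)) = 8.3636 + 3 × √(8.3636×0.89545) = 8.3636 + 3 × 2.7367 = 16.5736

16.574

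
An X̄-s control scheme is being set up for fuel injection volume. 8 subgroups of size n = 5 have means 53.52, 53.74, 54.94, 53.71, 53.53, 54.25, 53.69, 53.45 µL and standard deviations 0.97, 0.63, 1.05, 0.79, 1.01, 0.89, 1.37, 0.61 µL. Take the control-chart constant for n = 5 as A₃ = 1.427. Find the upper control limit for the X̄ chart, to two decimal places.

55.16

X̄̄ = (53.52 + 53.74 + 54.94 + 53.71 + 53.53 + 54.25 + 53.69 + 53.45) / 8 = 53.8537
s̄ = (0.97 + 0.63 + 1.05 + 0.79 + 1.01 + 0.89 + 1.37 + 0.61) / 8 = 0.9150
UCL = X̄̄ + A₃·s̄ = 53.8537 + 1.427 × 0.9150 = 55.1595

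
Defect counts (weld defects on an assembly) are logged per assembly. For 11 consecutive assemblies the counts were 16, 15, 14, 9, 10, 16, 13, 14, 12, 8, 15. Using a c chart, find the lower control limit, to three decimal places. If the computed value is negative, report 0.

c̄ = (16 + 15 + 14 + 9 + 10 + 16 + 13 + 14 + 12 + 8 + 15) / 11 = 142 / 11 = 12.9091
LCL = c̄ − 3√c̄ = 12.9091 − 3 × 3.5929 = 2.1303

2.130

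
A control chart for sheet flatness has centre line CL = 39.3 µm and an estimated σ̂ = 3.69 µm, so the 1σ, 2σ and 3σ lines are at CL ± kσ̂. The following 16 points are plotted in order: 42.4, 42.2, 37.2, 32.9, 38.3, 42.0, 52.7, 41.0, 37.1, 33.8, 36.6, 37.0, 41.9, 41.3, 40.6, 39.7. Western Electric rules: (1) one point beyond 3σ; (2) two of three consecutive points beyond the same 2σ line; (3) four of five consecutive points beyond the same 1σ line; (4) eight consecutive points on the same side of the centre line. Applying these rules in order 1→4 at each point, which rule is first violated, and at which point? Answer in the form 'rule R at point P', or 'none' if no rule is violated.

rule 1 at point 7

Zone of each point (C = within 1σ̂, B = 1σ̂–2σ̂, A = 2σ̂–3σ̂, * = beyond 3σ̂; sign = side of CL): 1:+C, 2:+C, 3:-C, 4:-B, 5:-C, 6:+C, 7:+*, 8:+C, 9:-C, 10:-B, 11:-C, 12:-C, 13:+C, 14:+C, 15:+C, 16:+C
Rule 1 (one point beyond the 3σ limits) is satisfied at point 7.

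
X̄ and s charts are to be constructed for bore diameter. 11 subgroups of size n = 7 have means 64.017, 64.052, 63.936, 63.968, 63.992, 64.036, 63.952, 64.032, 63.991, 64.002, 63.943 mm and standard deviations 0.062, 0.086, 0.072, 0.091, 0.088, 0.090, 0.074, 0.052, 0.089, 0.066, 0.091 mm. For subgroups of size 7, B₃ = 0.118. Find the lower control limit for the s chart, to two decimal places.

s̄ = (0.062 + 0.086 + 0.072 + 0.091 + 0.088 + 0.090 + 0.074 + 0.052 + 0.089 + 0.066 + 0.091) / 11 = 0.0783
LCL_s = B₃·s̄ = 0.118 × 0.0783 = 0.0092

0.01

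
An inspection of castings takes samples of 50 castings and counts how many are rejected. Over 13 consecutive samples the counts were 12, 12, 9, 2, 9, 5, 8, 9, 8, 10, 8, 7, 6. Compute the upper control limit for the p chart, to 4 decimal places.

p̄ = Σdᵢ / (k·n) = 105 / (13 × 50) = 0.16154
UCL = p̄ + 3·√(p̄(1−p̄)/n) = 0.16154 + 3 × √(0.16154×0.83846/50) = 0.16154 + 3 × 0.05205 = 0.31768

0.3177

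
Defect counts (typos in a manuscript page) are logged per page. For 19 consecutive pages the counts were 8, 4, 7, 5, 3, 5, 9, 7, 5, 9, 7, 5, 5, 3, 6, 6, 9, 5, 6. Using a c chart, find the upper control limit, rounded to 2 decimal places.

c̄ = (8 + 4 + 7 + 5 + 3 + 5 + 9 + 7 + 5 + 9 + 7 + 5 + 5 + 3 + 6 + 6 + 9 + 5 + 6) / 19 = 114 / 19 = 6.0000
UCL = c̄ + 3√c̄ = 6.0000 + 3 × √6.0000 = 6.0000 + 3 × 2.4495 = 13.3485

13.35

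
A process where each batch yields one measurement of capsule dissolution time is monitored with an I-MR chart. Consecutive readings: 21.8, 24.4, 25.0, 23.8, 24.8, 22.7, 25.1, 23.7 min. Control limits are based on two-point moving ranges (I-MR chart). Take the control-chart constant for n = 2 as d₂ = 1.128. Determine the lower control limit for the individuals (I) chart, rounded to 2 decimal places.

19.62

X̄ = (21.8 + 24.4 + 25.0 + 23.8 + 24.8 + 22.7 + 25.1 + 23.7) / 8 = 23.9125
Moving ranges: 2.6, 0.6, 1.2, 1.0, 2.1, 2.4, 1.4; M̄R̄ = 11.3000 / 7 = 1.6143
LCL = X̄ − 3·M̄R̄/d₂ = 23.9125 − 3 × 1.6143 / 1.128 = 19.6192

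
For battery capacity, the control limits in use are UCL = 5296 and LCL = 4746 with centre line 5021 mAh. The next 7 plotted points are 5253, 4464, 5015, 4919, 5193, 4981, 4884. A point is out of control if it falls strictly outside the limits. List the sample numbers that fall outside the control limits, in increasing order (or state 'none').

Compare each point to [4746, 5296]: sample 2 = 4464 < LCL.

2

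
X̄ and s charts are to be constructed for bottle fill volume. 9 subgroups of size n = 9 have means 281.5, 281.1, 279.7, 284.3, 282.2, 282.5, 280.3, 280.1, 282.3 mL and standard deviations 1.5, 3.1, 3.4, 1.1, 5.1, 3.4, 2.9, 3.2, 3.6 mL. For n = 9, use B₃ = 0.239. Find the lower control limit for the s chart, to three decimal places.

0.725

s̄ = (1.5 + 3.1 + 3.4 + 1.1 + 5.1 + 3.4 + 2.9 + 3.2 + 3.6) / 9 = 3.0333
LCL_s = B₃·s̄ = 0.239 × 3.0333 = 0.7250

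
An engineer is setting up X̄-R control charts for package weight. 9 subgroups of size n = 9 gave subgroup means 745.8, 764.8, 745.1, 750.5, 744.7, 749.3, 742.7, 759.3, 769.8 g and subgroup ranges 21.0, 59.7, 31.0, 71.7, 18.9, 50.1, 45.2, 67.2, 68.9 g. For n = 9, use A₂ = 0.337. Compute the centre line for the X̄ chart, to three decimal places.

X̄̄ = (745.8 + 764.8 + 745.1 + 750.5 + 744.7 + 749.3 + 742.7 + 759.3 + 769.8) / 9 = 6772.0000 / 9 = 752.4444
CL = X̄̄ = 752.4444

752.444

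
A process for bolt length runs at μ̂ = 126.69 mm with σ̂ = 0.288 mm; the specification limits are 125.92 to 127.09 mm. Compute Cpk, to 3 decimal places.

Cpu = (USL − μ̂) / (3σ̂) = (127.09 − 126.69) / (3 × 0.288) = 0.4630; Cpl = (μ̂ − LSL) / (3σ̂) = (126.69 − 125.92) / (3 × 0.288) = 0.8912; Cpk = min(Cpu, Cpl) = 0.4630

0.463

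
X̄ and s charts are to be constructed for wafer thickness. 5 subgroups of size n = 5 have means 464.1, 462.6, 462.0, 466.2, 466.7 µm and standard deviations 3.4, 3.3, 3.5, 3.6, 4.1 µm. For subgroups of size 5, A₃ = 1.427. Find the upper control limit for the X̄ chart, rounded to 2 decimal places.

469.43

X̄̄ = (464.1 + 462.6 + 462.0 + 466.2 + 466.7) / 5 = 464.3200
s̄ = (3.4 + 3.3 + 3.5 + 3.6 + 4.1) / 5 = 3.5800
UCL = X̄̄ + A₃·s̄ = 464.3200 + 1.427 × 3.5800 = 469.4287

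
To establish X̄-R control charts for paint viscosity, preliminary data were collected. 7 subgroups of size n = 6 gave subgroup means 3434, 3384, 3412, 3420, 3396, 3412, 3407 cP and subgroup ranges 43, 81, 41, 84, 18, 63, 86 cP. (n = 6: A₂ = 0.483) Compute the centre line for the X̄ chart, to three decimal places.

X̄̄ = (3434 + 3384 + 3412 + 3420 + 3396 + 3412 + 3407) / 7 = 23865.0000 / 7 = 3409.2857
CL = X̄̄ = 3409.2857

3409.286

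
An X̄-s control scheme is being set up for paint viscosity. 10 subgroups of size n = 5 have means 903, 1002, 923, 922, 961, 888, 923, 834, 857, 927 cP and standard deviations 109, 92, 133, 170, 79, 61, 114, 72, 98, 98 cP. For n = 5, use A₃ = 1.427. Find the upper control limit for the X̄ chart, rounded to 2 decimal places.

X̄̄ = (903 + 1002 + 923 + 922 + 961 + 888 + 923 + 834 + 857 + 927) / 10 = 914.0000
s̄ = (109 + 92 + 133 + 170 + 79 + 61 + 114 + 72 + 98 + 98) / 10 = 102.6000
UCL = X̄̄ + A₃·s̄ = 914.0000 + 1.427 × 102.6000 = 1060.4102

1060.41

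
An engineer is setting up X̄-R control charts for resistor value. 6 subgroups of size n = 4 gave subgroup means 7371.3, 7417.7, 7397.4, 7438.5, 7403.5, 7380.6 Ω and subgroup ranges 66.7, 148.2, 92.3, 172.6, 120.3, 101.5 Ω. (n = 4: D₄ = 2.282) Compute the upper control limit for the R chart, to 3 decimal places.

R̄ = (66.7 + 148.2 + 92.3 + 172.6 + 120.3 + 101.5) / 6 = 701.6000 / 6 = 116.9333
UCL_R = D₄·R̄ = 2.282 × 116.9333 = 266.8419

266.842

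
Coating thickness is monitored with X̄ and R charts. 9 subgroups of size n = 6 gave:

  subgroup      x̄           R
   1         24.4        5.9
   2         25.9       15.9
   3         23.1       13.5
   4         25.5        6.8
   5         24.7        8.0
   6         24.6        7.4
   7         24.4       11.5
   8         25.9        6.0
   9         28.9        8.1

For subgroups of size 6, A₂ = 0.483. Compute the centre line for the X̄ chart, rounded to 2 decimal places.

25.27

X̄̄ = (24.4 + 25.9 + 23.1 + 25.5 + 24.7 + 24.6 + 24.4 + 25.9 + 28.9) / 9 = 227.4000 / 9 = 25.2667
CL = X̄̄ = 25.2667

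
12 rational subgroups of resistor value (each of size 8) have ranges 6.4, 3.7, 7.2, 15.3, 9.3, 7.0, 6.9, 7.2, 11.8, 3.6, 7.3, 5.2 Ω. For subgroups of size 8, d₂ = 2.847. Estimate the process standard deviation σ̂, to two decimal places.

R̄ = (6.4 + 3.7 + 7.2 + 15.3 + 9.3 + 7.0 + 6.9 + 7.2 + 11.8 + 3.6 + 7.3 + 5.2) / 12 = 7.5750
σ̂ = R̄ / d₂ = 7.5750 / 2.847 = 2.6607

2.66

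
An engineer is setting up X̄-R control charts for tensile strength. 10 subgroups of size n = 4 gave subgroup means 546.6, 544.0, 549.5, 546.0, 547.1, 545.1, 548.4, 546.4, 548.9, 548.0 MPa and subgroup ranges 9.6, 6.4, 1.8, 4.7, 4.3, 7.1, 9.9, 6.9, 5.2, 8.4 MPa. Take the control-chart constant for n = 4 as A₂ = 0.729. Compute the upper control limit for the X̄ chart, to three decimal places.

X̄̄ = (546.6 + 544.0 + 549.5 + 546.0 + 547.1 + 545.1 + 548.4 + 546.4 + 548.9 + 548.0) / 10 = 5470.0000 / 10 = 547.0000
R̄ = (9.6 + 6.4 + 1.8 + 4.7 + 4.3 + 7.1 + 9.9 + 6.9 + 5.2 + 8.4) / 10 = 64.3000 / 10 = 6.4300
UCL = X̄̄ + A₂·R̄ = 547.0000 + 0.729 × 6.4300 = 551.6875

551.687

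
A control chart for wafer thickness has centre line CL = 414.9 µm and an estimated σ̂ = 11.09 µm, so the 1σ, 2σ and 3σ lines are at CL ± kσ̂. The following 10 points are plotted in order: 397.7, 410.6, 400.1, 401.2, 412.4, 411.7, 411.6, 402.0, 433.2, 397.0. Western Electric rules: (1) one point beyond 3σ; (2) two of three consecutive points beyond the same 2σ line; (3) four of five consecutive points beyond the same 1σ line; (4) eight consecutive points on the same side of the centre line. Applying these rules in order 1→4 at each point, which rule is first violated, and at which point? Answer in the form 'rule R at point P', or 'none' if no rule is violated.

rule 4 at point 8

Zone of each point (C = within 1σ̂, B = 1σ̂–2σ̂, A = 2σ̂–3σ̂, * = beyond 3σ̂; sign = side of CL): 1:-B, 2:-C, 3:-B, 4:-B, 5:-C, 6:-C, 7:-C, 8:-B, 9:+B, 10:-B
Rule 4 (eight consecutive points on the same side of the centre line) is satisfied at point 8.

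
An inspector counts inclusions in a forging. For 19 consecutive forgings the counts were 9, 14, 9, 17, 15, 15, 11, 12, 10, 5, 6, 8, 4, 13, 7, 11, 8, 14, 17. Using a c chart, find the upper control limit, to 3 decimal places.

c̄ = (9 + 14 + 9 + 17 + 15 + 15 + 11 + 12 + 10 + 5 + 6 + 8 + 4 + 13 + 7 + 11 + 8 + 14 + 17) / 19 = 205 / 19 = 10.7895
UCL = c̄ + 3√c̄ = 10.7895 + 3 × √10.7895 = 10.7895 + 3 × 3.2847 = 20.6437

20.644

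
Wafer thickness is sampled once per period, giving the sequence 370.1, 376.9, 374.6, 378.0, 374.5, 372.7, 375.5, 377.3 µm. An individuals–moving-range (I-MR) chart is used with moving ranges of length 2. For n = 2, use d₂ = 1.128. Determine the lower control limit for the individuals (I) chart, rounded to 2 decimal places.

X̄ = (370.1 + 376.9 + 374.6 + 378.0 + 374.5 + 372.7 + 375.5 + 377.3) / 8 = 374.9500
Moving ranges: 6.8, 2.3, 3.4, 3.5, 1.8, 2.8, 1.8; M̄R̄ = 22.4000 / 7 = 3.2000
LCL = X̄ − 3·M̄R̄/d₂ = 374.9500 − 3 × 3.2000 / 1.128 = 366.4394

366.44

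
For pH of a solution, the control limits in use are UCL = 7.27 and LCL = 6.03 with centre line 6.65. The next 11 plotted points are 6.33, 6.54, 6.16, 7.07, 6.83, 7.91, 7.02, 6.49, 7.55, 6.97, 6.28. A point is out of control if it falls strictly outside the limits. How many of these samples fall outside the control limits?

2

Compare each point to [6.03, 7.27]: sample 6 = 7.91 > UCL; sample 9 = 7.55 > UCL.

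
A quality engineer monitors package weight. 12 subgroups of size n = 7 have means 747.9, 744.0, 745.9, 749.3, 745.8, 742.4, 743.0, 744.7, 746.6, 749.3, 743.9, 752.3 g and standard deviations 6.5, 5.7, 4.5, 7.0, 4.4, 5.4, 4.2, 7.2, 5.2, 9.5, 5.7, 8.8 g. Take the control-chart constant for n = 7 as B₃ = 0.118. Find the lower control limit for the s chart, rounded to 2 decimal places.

s̄ = (6.5 + 5.7 + 4.5 + 7.0 + 4.4 + 5.4 + 4.2 + 7.2 + 5.2 + 9.5 + 5.7 + 8.8) / 12 = 6.1750
LCL_s = B₃·s̄ = 0.118 × 6.1750 = 0.7287

0.73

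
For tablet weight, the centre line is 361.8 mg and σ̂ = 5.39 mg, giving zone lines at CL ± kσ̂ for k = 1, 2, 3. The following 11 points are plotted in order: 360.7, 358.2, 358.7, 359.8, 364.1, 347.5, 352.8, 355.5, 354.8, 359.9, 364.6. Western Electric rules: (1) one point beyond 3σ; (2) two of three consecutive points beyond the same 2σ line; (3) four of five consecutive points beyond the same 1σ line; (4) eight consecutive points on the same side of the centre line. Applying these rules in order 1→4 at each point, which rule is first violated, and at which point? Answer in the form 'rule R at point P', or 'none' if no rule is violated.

Zone of each point (C = within 1σ̂, B = 1σ̂–2σ̂, A = 2σ̂–3σ̂, * = beyond 3σ̂; sign = side of CL): 1:-C, 2:-C, 3:-C, 4:-C, 5:+C, 6:-A, 7:-B, 8:-B, 9:-B, 10:-C, 11:+C
Rule 3 (four of five consecutive points beyond the same 1σ limit) is satisfied at point 9.

rule 3 at point 9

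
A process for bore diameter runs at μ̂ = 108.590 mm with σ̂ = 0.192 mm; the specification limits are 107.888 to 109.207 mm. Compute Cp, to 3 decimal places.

Cp = (USL − LSL) / (6σ̂) = (109.207 − 107.888) / (6 × 0.192) = 1.3190 / 1.1520 = 1.1450

1.145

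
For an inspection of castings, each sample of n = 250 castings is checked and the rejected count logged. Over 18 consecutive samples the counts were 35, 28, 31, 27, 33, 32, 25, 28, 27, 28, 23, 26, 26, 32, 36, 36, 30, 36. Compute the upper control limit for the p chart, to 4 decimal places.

0.1814

p̄ = Σdᵢ / (k·n) = 539 / (18 × 250) = 0.11978
UCL = p̄ + 3·√(p̄(1−p̄)/n) = 0.11978 + 3 × √(0.11978×0.88022/250) = 0.11978 + 3 × 0.02054 = 0.18139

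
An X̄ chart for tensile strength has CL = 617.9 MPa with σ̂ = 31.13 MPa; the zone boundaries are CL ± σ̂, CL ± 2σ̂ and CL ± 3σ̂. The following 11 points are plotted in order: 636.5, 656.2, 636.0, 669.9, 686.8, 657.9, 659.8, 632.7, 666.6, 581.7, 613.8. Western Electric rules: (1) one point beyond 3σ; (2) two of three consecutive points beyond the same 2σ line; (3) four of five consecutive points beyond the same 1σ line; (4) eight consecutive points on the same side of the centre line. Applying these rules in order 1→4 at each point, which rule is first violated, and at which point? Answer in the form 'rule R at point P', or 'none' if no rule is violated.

rule 3 at point 6

Zone of each point (C = within 1σ̂, B = 1σ̂–2σ̂, A = 2σ̂–3σ̂, * = beyond 3σ̂; sign = side of CL): 1:+C, 2:+B, 3:+C, 4:+B, 5:+A, 6:+B, 7:+B, 8:+C, 9:+B, 10:-B, 11:-C
Rule 3 (four of five consecutive points beyond the same 1σ limit) is satisfied at point 6.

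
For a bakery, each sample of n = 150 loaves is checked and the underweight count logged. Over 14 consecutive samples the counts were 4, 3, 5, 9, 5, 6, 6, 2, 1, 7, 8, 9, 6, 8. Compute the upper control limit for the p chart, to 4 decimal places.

0.0842

p̄ = Σdᵢ / (k·n) = 79 / (14 × 150) = 0.03762
UCL = p̄ + 3·√(p̄(1−p̄)/n) = 0.03762 + 3 × √(0.03762×0.96238/150) = 0.03762 + 3 × 0.01554 = 0.08423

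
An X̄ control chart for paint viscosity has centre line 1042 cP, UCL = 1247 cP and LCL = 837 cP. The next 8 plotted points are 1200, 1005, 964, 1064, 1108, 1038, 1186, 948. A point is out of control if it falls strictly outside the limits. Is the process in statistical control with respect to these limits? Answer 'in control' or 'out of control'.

in control

All 8 points lie within [837, 1247].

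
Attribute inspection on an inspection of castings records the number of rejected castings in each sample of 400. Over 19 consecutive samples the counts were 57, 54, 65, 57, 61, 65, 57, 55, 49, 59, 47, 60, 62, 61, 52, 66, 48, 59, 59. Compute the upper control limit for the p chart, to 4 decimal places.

p̄ = Σdᵢ / (k·n) = 1093 / (19 × 400) = 0.14382
UCL = p̄ + 3·√(p̄(1−p̄)/n) = 0.14382 + 3 × √(0.14382×0.85618/400) = 0.14382 + 3 × 0.01755 = 0.19645

0.1965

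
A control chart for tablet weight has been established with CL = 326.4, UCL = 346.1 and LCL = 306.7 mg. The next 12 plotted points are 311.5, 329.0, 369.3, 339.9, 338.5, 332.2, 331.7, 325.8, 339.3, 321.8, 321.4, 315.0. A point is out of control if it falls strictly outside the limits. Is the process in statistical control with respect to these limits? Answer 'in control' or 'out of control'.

Compare each point to [306.7, 346.1]: sample 3 = 369.3 > UCL.

out of control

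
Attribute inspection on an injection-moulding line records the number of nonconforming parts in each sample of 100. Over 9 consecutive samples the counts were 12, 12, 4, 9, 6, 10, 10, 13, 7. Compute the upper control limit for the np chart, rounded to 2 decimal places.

17.90

p̄ = Σdᵢ / (k·n) = 83 / (9 × 100) = 0.09222
UCL = np̄ + 3·√(np̄(1−p̄)) = 9.2222 + 3 × √(9.2222×0.90778) = 9.2222 + 3 × 2.8934 = 17.9024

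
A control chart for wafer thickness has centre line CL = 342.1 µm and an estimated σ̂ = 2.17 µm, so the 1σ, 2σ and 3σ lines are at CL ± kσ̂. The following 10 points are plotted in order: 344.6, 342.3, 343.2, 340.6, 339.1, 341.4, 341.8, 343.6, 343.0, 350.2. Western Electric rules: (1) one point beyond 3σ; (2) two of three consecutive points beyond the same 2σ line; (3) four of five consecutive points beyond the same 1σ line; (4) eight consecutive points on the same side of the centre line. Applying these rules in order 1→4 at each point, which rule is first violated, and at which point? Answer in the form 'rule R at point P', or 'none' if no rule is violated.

rule 1 at point 10

Zone of each point (C = within 1σ̂, B = 1σ̂–2σ̂, A = 2σ̂–3σ̂, * = beyond 3σ̂; sign = side of CL): 1:+B, 2:+C, 3:+C, 4:-C, 5:-B, 6:-C, 7:-C, 8:+C, 9:+C, 10:+*
Rule 1 (one point beyond the 3σ limits) is satisfied at point 10.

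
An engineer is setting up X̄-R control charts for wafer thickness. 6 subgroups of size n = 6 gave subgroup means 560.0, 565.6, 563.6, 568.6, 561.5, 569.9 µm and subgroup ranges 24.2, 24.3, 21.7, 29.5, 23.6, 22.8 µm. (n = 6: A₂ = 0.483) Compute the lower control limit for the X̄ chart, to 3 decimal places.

553.106

X̄̄ = (560.0 + 565.6 + 563.6 + 568.6 + 561.5 + 569.9) / 6 = 3389.2000 / 6 = 564.8667
R̄ = (24.2 + 24.3 + 21.7 + 29.5 + 23.6 + 22.8) / 6 = 146.1000 / 6 = 24.3500
LCL = X̄̄ − A₂·R̄ = 564.8667 − 0.483 × 24.3500 = 553.1056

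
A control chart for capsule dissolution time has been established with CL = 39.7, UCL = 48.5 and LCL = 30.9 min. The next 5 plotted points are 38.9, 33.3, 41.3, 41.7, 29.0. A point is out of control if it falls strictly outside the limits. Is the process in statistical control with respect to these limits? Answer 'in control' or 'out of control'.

out of control

Compare each point to [30.9, 48.5]: sample 5 = 29.0 < LCL.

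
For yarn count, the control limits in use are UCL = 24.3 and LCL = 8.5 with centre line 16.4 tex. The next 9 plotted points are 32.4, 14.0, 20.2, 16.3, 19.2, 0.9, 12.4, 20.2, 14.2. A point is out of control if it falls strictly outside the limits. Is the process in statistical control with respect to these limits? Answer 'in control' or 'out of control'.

Compare each point to [8.5, 24.3]: sample 1 = 32.4 > UCL; sample 6 = 0.9 < LCL.

out of control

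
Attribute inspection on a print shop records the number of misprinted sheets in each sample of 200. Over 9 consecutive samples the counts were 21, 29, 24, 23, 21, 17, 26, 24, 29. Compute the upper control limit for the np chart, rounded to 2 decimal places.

p̄ = Σdᵢ / (k·n) = 214 / (9 × 200) = 0.11889
UCL = np̄ + 3·√(np̄(1−p̄)) = 23.7778 + 3 × √(23.7778×0.88111) = 23.7778 + 3 × 4.5772 = 37.5094

37.51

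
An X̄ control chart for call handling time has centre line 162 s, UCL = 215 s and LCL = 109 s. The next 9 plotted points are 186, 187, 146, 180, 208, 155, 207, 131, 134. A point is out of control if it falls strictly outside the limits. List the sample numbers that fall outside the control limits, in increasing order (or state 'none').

All 9 points lie within [109, 215].

none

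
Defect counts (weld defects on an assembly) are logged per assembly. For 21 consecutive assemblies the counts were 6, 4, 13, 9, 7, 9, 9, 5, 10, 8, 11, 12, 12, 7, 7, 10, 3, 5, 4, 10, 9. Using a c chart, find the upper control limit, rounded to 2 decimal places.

16.63

c̄ = (6 + 4 + 13 + 9 + 7 + 9 + 9 + 5 + 10 + 8 + 11 + 12 + 12 + 7 + 7 + 10 + 3 + 5 + 4 + 10 + 9) / 21 = 170 / 21 = 8.0952
UCL = c̄ + 3√c̄ = 8.0952 + 3 × √8.0952 = 8.0952 + 3 × 2.8452 = 16.6309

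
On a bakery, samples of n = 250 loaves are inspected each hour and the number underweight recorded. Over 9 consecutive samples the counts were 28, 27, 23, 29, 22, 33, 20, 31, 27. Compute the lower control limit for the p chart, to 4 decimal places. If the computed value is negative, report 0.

0.0481

p̄ = Σdᵢ / (k·n) = 240 / (9 × 250) = 0.10667
LCL = p̄ − 3·√(p̄(1−p̄)/n) = 0.10667 − 3 × 0.01952 = 0.04810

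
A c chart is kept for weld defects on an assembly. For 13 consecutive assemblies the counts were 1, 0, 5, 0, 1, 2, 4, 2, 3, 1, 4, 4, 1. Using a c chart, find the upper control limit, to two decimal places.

6.56

c̄ = (1 + 0 + 5 + 0 + 1 + 2 + 4 + 2 + 3 + 1 + 4 + 4 + 1) / 13 = 28 / 13 = 2.1538
UCL = c̄ + 3√c̄ = 2.1538 + 3 × √2.1538 = 2.1538 + 3 × 1.4676 = 6.5566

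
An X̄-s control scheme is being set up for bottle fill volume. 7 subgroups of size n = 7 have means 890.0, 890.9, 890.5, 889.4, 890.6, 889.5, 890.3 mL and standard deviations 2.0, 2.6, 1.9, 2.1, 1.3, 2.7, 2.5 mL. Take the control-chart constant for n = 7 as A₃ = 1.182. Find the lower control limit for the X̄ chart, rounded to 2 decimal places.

X̄̄ = (890.0 + 890.9 + 890.5 + 889.4 + 890.6 + 889.5 + 890.3) / 7 = 890.1714
s̄ = (2.0 + 2.6 + 1.9 + 2.1 + 1.3 + 2.7 + 2.5) / 7 = 2.1571
LCL = X̄̄ − A₃·s̄ = 890.1714 − 1.182 × 2.1571 = 887.6217

887.62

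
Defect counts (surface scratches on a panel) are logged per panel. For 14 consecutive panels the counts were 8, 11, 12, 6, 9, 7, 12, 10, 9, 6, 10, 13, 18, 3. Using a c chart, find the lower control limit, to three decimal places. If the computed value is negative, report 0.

0.290

c̄ = (8 + 11 + 12 + 6 + 9 + 7 + 12 + 10 + 9 + 6 + 10 + 13 + 18 + 3) / 14 = 134 / 14 = 9.5714
LCL = c̄ − 3√c̄ = 9.5714 − 3 × 3.0938 = 0.2901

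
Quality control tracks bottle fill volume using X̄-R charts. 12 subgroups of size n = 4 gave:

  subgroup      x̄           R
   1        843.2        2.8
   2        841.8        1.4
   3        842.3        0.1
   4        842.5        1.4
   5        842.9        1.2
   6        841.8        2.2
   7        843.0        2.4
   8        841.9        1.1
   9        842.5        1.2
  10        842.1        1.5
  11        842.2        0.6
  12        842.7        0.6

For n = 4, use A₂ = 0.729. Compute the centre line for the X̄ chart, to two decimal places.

X̄̄ = (843.2 + 841.8 + 842.3 + 842.5 + 842.9 + 841.8 + 843.0 + 841.9 + 842.5 + 842.1 + 842.2 + 842.7) / 12 = 10108.9000 / 12 = 842.4083
CL = X̄̄ = 842.4083

842.41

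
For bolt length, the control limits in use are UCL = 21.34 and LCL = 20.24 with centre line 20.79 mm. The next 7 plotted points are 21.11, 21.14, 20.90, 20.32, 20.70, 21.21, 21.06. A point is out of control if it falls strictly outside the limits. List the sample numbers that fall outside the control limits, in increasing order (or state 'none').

none

All 7 points lie within [20.24, 21.34].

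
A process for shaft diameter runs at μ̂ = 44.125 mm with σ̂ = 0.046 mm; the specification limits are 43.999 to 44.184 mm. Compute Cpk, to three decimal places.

Cpu = (USL − μ̂) / (3σ̂) = (44.184 − 44.125) / (3 × 0.046) = 0.4275; Cpl = (μ̂ − LSL) / (3σ̂) = (44.125 − 43.999) / (3 × 0.046) = 0.9130; Cpk = min(Cpu, Cpl) = 0.4275

0.428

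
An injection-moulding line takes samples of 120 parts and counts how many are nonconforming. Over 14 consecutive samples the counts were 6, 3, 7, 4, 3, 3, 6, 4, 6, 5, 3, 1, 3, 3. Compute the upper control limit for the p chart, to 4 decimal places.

p̄ = Σdᵢ / (k·n) = 57 / (14 × 120) = 0.03393
UCL = p̄ + 3·√(p̄(1−p̄)/n) = 0.03393 + 3 × √(0.03393×0.96607/120) = 0.03393 + 3 × 0.01653 = 0.08351

0.0835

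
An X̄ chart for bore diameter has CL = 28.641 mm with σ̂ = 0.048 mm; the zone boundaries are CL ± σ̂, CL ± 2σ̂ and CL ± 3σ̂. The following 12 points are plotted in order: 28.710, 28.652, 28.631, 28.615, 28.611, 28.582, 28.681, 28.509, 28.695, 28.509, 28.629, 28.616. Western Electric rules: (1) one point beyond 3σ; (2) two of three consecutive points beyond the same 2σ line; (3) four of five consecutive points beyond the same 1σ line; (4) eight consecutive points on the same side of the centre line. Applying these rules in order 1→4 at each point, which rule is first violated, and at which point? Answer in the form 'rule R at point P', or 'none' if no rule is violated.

Zone of each point (C = within 1σ̂, B = 1σ̂–2σ̂, A = 2σ̂–3σ̂, * = beyond 3σ̂; sign = side of CL): 1:+B, 2:+C, 3:-C, 4:-C, 5:-C, 6:-B, 7:+C, 8:-A, 9:+B, 10:-A, 11:-C, 12:-C
Rule 2 (two of three consecutive points beyond the same 2σ limit) is satisfied at point 10.

rule 2 at point 10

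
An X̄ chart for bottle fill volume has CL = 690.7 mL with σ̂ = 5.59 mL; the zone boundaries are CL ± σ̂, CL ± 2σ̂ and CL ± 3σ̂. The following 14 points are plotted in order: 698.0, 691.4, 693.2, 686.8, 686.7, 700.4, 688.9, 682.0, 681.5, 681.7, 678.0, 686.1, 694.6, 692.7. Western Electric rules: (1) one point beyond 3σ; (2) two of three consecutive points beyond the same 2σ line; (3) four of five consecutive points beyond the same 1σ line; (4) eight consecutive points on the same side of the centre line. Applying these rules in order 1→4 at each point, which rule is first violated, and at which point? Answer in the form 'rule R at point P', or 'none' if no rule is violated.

rule 3 at point 11

Zone of each point (C = within 1σ̂, B = 1σ̂–2σ̂, A = 2σ̂–3σ̂, * = beyond 3σ̂; sign = side of CL): 1:+B, 2:+C, 3:+C, 4:-C, 5:-C, 6:+B, 7:-C, 8:-B, 9:-B, 10:-B, 11:-A, 12:-C, 13:+C, 14:+C
Rule 3 (four of five consecutive points beyond the same 1σ limit) is satisfied at point 11.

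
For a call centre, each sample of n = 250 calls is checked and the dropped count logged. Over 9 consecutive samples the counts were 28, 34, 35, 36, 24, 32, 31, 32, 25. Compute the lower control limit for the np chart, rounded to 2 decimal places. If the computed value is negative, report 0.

p̄ = Σdᵢ / (k·n) = 277 / (9 × 250) = 0.12311
LCL = np̄ − 3·√(np̄(1−p̄)) = 30.7778 − 3 × 5.1951 = 15.1926

15.19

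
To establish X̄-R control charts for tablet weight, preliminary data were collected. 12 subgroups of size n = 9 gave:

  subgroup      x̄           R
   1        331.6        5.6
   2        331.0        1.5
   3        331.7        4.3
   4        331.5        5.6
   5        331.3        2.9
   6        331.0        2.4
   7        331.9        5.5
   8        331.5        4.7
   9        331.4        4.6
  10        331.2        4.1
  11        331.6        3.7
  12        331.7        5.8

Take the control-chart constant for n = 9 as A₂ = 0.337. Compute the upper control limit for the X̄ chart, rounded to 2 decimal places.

332.87

X̄̄ = (331.6 + 331.0 + 331.7 + 331.5 + 331.3 + 331.0 + 331.9 + 331.5 + 331.4 + 331.2 + 331.6 + 331.7) / 12 = 3977.4000 / 12 = 331.4500
R̄ = (5.6 + 1.5 + 4.3 + 5.6 + 2.9 + 2.4 + 5.5 + 4.7 + 4.6 + 4.1 + 3.7 + 5.8) / 12 = 50.7000 / 12 = 4.2250
UCL = X̄̄ + A₂·R̄ = 331.4500 + 0.337 × 4.2250 = 332.8738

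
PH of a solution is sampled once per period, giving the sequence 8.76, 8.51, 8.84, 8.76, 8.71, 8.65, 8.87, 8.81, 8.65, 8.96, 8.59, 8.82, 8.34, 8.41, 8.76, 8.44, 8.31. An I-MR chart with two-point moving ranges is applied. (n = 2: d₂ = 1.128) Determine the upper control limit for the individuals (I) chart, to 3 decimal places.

9.235

X̄ = (8.76 + 8.51 + 8.84 + 8.76 + 8.71 + 8.65 + 8.87 + 8.81 + 8.65 + 8.96 + 8.59 + 8.82 + 8.34 + 8.41 + 8.76 + 8.44 + 8.31) / 17 = 8.6582
Moving ranges: 0.25, 0.33, 0.08, 0.05, 0.06, 0.22, 0.06, 0.16, 0.31, 0.37, 0.23, 0.48, 0.07, 0.35, 0.32, 0.13; M̄R̄ = 3.4700 / 16 = 0.2169
UCL = X̄ + 3·M̄R̄/d₂ = 8.6582 + 3 × 0.2169 / 1.128 = 9.2350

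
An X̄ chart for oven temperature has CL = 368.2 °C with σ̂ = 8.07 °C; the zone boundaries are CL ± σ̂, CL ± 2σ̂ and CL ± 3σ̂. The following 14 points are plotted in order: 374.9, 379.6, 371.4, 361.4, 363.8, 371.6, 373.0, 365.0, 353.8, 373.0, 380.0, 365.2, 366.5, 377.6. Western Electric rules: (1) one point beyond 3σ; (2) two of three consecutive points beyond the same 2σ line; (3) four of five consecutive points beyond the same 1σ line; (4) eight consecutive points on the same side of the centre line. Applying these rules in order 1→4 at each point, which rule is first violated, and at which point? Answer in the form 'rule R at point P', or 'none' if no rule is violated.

none

Zone of each point (C = within 1σ̂, B = 1σ̂–2σ̂, A = 2σ̂–3σ̂, * = beyond 3σ̂; sign = side of CL): 1:+C, 2:+B, 3:+C, 4:-C, 5:-C, 6:+C, 7:+C, 8:-C, 9:-B, 10:+C, 11:+B, 12:-C, 13:-C, 14:+B
No rule fires across all 14 points.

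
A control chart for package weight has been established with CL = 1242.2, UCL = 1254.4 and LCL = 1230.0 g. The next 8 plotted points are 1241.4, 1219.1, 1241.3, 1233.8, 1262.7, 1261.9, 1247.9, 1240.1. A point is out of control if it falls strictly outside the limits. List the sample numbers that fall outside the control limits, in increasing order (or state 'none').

2, 5, 6

Compare each point to [1230.0, 1254.4]: sample 2 = 1219.1 < LCL; sample 5 = 1262.7 > UCL; sample 6 = 1261.9 > UCL.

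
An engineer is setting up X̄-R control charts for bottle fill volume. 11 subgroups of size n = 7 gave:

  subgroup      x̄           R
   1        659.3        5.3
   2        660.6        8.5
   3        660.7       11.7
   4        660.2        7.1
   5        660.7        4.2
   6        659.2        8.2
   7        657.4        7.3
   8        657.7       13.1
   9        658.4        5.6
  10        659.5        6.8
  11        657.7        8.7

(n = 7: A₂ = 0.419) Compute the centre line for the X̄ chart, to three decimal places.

659.218

X̄̄ = (659.3 + 660.6 + 660.7 + 660.2 + 660.7 + 659.2 + 657.4 + 657.7 + 658.4 + 659.5 + 657.7) / 11 = 7251.4000 / 11 = 659.2182
CL = X̄̄ = 659.2182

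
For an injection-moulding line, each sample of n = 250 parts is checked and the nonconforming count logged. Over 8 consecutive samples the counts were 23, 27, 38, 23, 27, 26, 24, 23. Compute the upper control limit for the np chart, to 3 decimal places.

p̄ = Σdᵢ / (k·n) = 211 / (8 × 250) = 0.10550
UCL = np̄ + 3·√(np̄(1−p̄)) = 26.3750 + 3 × √(26.3750×0.89450) = 26.3750 + 3 × 4.8572 = 40.9466

40.947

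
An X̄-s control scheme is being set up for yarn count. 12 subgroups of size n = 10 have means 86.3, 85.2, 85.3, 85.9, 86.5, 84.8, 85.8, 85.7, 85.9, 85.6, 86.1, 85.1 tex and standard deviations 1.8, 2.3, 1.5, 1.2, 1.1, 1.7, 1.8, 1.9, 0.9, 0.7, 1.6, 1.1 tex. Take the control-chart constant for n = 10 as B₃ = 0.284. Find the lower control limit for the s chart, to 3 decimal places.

0.417

s̄ = (1.8 + 2.3 + 1.5 + 1.2 + 1.1 + 1.7 + 1.8 + 1.9 + 0.9 + 0.7 + 1.6 + 1.1) / 12 = 1.4667
LCL_s = B₃·s̄ = 0.284 × 1.4667 = 0.4165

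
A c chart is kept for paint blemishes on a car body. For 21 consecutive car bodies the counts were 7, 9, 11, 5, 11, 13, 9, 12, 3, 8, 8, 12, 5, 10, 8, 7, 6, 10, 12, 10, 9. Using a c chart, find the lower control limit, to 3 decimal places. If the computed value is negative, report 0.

0.000

c̄ = (7 + 9 + 11 + 5 + 11 + 13 + 9 + 12 + 3 + 8 + 8 + 12 + 5 + 10 + 8 + 7 + 6 + 10 + 12 + 10 + 9) / 21 = 185 / 21 = 8.8095
LCL = c̄ − 3√c̄ = 8.8095 − 3 × 2.9681 = -0.0947 → 0 (cannot be negative)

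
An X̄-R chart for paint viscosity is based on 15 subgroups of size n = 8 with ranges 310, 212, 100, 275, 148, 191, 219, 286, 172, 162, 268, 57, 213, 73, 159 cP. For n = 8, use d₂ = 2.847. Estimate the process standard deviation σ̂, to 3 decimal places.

R̄ = (310 + 212 + 100 + 275 + 148 + 191 + 219 + 286 + 172 + 162 + 268 + 57 + 213 + 73 + 159) / 15 = 189.6667
σ̂ = R̄ / d₂ = 189.6667 / 2.847 = 66.6198

66.620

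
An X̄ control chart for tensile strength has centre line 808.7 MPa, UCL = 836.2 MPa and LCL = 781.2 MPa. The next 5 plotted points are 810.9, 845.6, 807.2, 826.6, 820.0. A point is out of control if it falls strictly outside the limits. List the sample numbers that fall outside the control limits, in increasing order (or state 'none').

2

Compare each point to [781.2, 836.2]: sample 2 = 845.6 > UCL.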